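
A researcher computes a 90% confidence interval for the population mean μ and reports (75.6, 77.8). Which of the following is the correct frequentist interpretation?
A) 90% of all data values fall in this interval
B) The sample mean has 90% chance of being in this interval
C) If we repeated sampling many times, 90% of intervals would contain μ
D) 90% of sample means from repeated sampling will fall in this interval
C

A) Wrong — a CI is about the parameter μ, not individual data values.
B) Wrong — x̄ is observed and sits in the interval by construction.
C) Correct — this is the frequentist long-run coverage interpretation.
D) Wrong — coverage applies to intervals containing μ, not to future x̄ values.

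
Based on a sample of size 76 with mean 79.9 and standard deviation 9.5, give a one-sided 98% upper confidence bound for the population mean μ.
μ ≤ 82.18

Upper bound (one-sided):
t* = 2.090 (one-sided for 98%)
Upper bound = x̄ + t* · s/√n = 79.9 + 2.090 · 9.5/√76 = 82.18

We are 98% confident that μ ≤ 82.18.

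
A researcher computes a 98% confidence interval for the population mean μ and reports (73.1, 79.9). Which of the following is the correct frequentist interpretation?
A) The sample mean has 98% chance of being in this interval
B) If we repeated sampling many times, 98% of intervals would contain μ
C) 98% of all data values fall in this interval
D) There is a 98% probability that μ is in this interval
B

A) Wrong — x̄ is observed and sits in the interval by construction.
B) Correct — this is the frequentist long-run coverage interpretation.
C) Wrong — a CI is about the parameter μ, not individual data values.
D) Wrong — μ is fixed; the randomness lives in the interval, not in μ.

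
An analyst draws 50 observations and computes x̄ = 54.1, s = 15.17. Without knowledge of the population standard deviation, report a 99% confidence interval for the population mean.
(48.35, 59.85)

t-interval (σ unknown):
df = n - 1 = 49
t* = 2.680 for 99% confidence

Margin of error = t* · s/√n = 2.680 · 15.17/√50 = 5.75

CI: (48.35, 59.85)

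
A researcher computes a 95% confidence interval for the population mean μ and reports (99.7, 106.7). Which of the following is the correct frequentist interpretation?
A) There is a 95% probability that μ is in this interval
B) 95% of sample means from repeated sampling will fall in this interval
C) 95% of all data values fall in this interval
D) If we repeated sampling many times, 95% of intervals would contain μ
D

A) Wrong — μ is fixed; the randomness lives in the interval, not in μ.
B) Wrong — coverage applies to intervals containing μ, not to future x̄ values.
C) Wrong — a CI is about the parameter μ, not individual data values.
D) Correct — this is the frequentist long-run coverage interpretation.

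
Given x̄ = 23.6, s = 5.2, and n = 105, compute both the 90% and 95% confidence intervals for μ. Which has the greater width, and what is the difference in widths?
95% CI is wider by 0.33

df = 104
90% CI: t* = 1.660, (22.76, 24.44), width = 2 · t* · s/√n = 1.68
95% CI: t* = 1.983, (22.59, 24.61), width = 2 · t* · s/√n = 2.01

The 95% CI is wider by 2.01 - 1.68 = 0.33.
Higher confidence requires a wider interval.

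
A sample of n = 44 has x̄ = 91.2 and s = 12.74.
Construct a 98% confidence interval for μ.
(86.56, 95.84)

t-interval (σ unknown):
df = n - 1 = 43
t* = 2.416 for 98% confidence

Margin of error = t* · s/√n = 2.416 · 12.74/√44 = 4.64

CI: (86.56, 95.84)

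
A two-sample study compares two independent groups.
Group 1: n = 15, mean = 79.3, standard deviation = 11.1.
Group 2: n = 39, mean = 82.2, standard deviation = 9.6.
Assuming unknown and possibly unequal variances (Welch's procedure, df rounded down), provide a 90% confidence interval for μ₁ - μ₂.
(-8.48, 2.68)

Difference: x̄₁ - x̄₂ = -2.90
SE = √(s₁²/n₁ + s₂²/n₂) = √(11.1²/15 + 9.6²/39) = 3.2522
df = 22.53 → 22 (Welch–Satterthwaite, rounded down)
t* = 1.717

CI: -2.90 ± 1.717 · 3.2522 = -2.90 ± 5.58 = (-8.48, 2.68)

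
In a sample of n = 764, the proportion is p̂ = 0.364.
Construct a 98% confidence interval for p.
(0.324, 0.404)

Proportion CI:
SE = √(p̂(1-p̂)/n) = √(0.364 · 0.636 / 764) = 0.01741

z* = 2.326
Margin = z* · SE = 2.326 · 0.01741 = 0.0405

CI: 0.364 ± 0.0405 = (0.324, 0.404)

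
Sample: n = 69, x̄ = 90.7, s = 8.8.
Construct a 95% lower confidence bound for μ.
μ ≥ 88.93

Lower bound (one-sided):
t* = 1.668 (one-sided for 95%)
Lower bound = x̄ - t* · s/√n = 90.7 - 1.668 · 8.8/√69 = 88.93

We are 95% confident that μ ≥ 88.93.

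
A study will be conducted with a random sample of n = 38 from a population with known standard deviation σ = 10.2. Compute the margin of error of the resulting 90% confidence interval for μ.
Margin of error = 2.72

Margin of error = z* · σ/√n
= 1.645 · 10.2/√38
= 1.645 · 10.2/6.1644
= 2.72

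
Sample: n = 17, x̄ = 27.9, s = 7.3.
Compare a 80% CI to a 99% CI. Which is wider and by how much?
99% CI is wider by 5.61

df = 16
80% CI: t* = 1.337, (25.53, 30.27), width = 2 · t* · s/√n = 4.73
99% CI: t* = 2.921, (22.73, 33.07), width = 2 · t* · s/√n = 10.34

The 99% CI is wider by 10.34 - 4.73 = 5.61.
Higher confidence requires a wider interval.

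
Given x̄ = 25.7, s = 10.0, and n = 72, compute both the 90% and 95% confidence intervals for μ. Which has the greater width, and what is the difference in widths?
95% CI is wider by 0.77

df = 71
90% CI: t* = 1.667, (23.74, 27.66), width = 2 · t* · s/√n = 3.93
95% CI: t* = 1.994, (23.35, 28.05), width = 2 · t* · s/√n = 4.70

The 95% CI is wider by 4.70 - 3.93 = 0.77.
Higher confidence requires a wider interval.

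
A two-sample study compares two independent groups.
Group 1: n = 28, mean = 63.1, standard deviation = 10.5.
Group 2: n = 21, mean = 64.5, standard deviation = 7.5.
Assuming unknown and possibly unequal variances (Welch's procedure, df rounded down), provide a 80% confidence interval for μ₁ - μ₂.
(-4.74, 1.94)

Difference: x̄₁ - x̄₂ = -1.40
SE = √(s₁²/n₁ + s₂²/n₂) = √(10.5²/28 + 7.5²/21) = 2.5722
df = 46.92 → 46 (Welch–Satterthwaite, rounded down)
t* = 1.300

CI: -1.40 ± 1.300 · 2.5722 = -1.40 ± 3.34 = (-4.74, 1.94)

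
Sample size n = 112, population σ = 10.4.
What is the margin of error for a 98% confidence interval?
Margin of error = 2.29

Margin of error = z* · σ/√n
= 2.326 · 10.4/√112
= 2.326 · 10.4/10.5830
= 2.29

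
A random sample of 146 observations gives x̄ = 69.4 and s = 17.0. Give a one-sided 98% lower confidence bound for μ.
μ ≥ 66.48

Lower bound (one-sided):
t* = 2.072 (one-sided for 98%)
Lower bound = x̄ - t* · s/√n = 69.4 - 2.072 · 17.0/√146 = 66.48

We are 98% confident that μ ≥ 66.48.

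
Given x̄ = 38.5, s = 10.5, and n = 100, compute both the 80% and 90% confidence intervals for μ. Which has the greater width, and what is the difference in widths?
90% CI is wider by 0.78

df = 99
80% CI: t* = 1.290, (37.15, 39.85), width = 2 · t* · s/√n = 2.71
90% CI: t* = 1.660, (36.76, 40.24), width = 2 · t* · s/√n = 3.49

The 90% CI is wider by 3.49 - 2.71 = 0.78.
Higher confidence requires a wider interval.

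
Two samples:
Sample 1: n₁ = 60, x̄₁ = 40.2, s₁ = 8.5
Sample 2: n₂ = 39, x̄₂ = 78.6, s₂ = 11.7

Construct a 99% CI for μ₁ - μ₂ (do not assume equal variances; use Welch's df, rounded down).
(-44.17, -32.63)

Difference: x̄₁ - x̄₂ = -38.40
SE = √(s₁²/n₁ + s₂²/n₂) = √(8.5²/60 + 11.7²/39) = 2.1712
df = 63.72 → 63 (Welch–Satterthwaite, rounded down)
t* = 2.656

CI: -38.40 ± 2.656 · 2.1712 = -38.40 ± 5.77 = (-44.17, -32.63)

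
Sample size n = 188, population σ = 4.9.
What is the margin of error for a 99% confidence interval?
Margin of error = 0.92

Margin of error = z* · σ/√n
= 2.576 · 4.9/√188
= 2.576 · 4.9/13.7113
= 0.92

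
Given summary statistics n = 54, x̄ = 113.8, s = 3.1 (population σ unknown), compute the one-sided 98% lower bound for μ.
μ ≥ 112.91

Lower bound (one-sided):
t* = 2.106 (one-sided for 98%)
Lower bound = x̄ - t* · s/√n = 113.8 - 2.106 · 3.1/√54 = 112.91

We are 98% confident that μ ≥ 112.91.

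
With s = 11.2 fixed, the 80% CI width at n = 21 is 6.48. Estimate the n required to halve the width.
n ≈ 84

CI width ∝ 1/√n
To reduce width by factor 2, need √n to grow by 2 → need 2² = 4 times as many samples.

Current: n = 21, width = 6.48
New: n = 84, width ≈ 3.16

Width reduced by factor of 6.48/3.16 = 2.05.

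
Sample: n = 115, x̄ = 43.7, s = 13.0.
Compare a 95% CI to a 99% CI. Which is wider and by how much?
99% CI is wider by 1.55

df = 114
95% CI: t* = 1.981, (41.30, 46.10), width = 2 · t* · s/√n = 4.80
99% CI: t* = 2.620, (40.52, 46.88), width = 2 · t* · s/√n = 6.35

The 99% CI is wider by 6.35 - 4.80 = 1.55.
Higher confidence requires a wider interval.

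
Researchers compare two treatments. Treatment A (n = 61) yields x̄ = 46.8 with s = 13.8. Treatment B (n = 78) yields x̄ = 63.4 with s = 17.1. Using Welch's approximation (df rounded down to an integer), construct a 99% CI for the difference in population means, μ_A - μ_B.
(-23.45, -9.75)

Difference: x̄₁ - x̄₂ = -16.60
SE = √(s₁²/n₁ + s₂²/n₂) = √(13.8²/61 + 17.1²/78) = 2.6212
df = 136.85 → 136 (Welch–Satterthwaite, rounded down)
t* = 2.612

CI: -16.60 ± 2.612 · 2.6212 = -16.60 ± 6.85 = (-23.45, -9.75)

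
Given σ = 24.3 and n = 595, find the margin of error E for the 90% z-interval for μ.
Margin of error = 1.64

Margin of error = z* · σ/√n
= 1.645 · 24.3/√595
= 1.645 · 24.3/24.3926
= 1.64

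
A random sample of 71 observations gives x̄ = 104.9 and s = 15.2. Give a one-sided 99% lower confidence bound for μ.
μ ≥ 100.60

Lower bound (one-sided):
t* = 2.381 (one-sided for 99%)
Lower bound = x̄ - t* · s/√n = 104.9 - 2.381 · 15.2/√71 = 100.60

We are 99% confident that μ ≥ 100.60.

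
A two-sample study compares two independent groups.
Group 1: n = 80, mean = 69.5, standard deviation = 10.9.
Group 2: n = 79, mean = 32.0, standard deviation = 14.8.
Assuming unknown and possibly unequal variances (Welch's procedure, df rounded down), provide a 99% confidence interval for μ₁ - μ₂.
(32.11, 42.89)

Difference: x̄₁ - x̄₂ = 37.50
SE = √(s₁²/n₁ + s₂²/n₂) = √(10.9²/80 + 14.8²/79) = 2.0634
df = 143.33 → 143 (Welch–Satterthwaite, rounded down)
t* = 2.611

CI: 37.50 ± 2.611 · 2.0634 = 37.50 ± 5.39 = (32.11, 42.89)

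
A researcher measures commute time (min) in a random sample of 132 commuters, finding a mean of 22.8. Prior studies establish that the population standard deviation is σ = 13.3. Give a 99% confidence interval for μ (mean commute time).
(19.82, 25.78)

z-interval (σ known):
z* = 2.576 for 99% confidence

Margin of error = z* · σ/√n = 2.576 · 13.3/√132 = 2.98

CI: (22.8 - 2.98, 22.8 + 2.98) = (19.82, 25.78)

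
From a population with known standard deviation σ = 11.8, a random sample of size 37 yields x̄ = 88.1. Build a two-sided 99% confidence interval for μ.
(83.10, 93.10)

z-interval (σ known):
z* = 2.576 for 99% confidence

Margin of error = z* · σ/√n = 2.576 · 11.8/√37 = 5.00

CI: (88.1 - 5.00, 88.1 + 5.00) = (83.10, 93.10)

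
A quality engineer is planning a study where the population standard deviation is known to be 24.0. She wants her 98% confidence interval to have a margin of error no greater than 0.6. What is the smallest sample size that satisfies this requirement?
n ≥ 8657

For margin E ≤ 0.6:
n ≥ (z* · σ / E)²
n ≥ (2.326 · 24.0 / 0.6)²
n ≥ 8656.44

Minimum n = 8657 (rounding up)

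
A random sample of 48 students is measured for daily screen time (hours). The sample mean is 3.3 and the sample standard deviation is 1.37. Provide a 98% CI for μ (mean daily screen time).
(2.82, 3.78)

t-interval (σ unknown):
df = n - 1 = 47
t* = 2.408 for 98% confidence

Margin of error = t* · s/√n = 2.408 · 1.37/√48 = 0.48

CI: (2.82, 3.78)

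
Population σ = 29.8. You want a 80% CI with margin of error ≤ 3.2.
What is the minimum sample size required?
n ≥ 143

For margin E ≤ 3.2:
n ≥ (z* · σ / E)²
n ≥ (1.282 · 29.8 / 3.2)²
n ≥ 142.53

Minimum n = 143 (rounding up)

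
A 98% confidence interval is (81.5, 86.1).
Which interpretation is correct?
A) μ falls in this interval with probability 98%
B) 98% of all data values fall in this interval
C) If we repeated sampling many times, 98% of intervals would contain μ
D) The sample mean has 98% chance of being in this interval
C

A) Wrong — μ is fixed; the randomness lives in the interval, not in μ.
B) Wrong — a CI is about the parameter μ, not individual data values.
C) Correct — this is the frequentist long-run coverage interpretation.
D) Wrong — x̄ is observed and sits in the interval by construction.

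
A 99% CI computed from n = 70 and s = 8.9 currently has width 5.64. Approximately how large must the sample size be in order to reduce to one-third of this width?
n ≈ 630

CI width ∝ 1/√n
To reduce width by factor 3, need √n to grow by 3 → need 3² = 9 times as many samples.

Current: n = 70, width = 5.64
New: n = 630, width ≈ 1.83

Width reduced by factor of 5.64/1.83 = 3.08.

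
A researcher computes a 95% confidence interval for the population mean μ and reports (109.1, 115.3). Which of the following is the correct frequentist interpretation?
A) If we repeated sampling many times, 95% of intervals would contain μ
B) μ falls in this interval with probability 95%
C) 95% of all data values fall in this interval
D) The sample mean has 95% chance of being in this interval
A

A) Correct — this is the frequentist long-run coverage interpretation.
B) Wrong — μ is fixed; the randomness lives in the interval, not in μ.
C) Wrong — a CI is about the parameter μ, not individual data values.
D) Wrong — x̄ is observed and sits in the interval by construction.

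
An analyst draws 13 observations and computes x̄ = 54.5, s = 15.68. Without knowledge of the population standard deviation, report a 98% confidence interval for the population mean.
(42.84, 66.16)

t-interval (σ unknown):
df = n - 1 = 12
t* = 2.681 for 98% confidence

Margin of error = t* · s/√n = 2.681 · 15.68/√13 = 11.66

CI: (42.84, 66.16)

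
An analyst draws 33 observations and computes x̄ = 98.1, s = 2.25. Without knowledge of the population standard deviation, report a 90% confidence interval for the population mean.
(97.44, 98.76)

t-interval (σ unknown):
df = n - 1 = 32
t* = 1.694 for 90% confidence

Margin of error = t* · s/√n = 1.694 · 2.25/√33 = 0.66

CI: (97.44, 98.76)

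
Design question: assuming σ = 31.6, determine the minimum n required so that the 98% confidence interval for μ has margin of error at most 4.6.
n ≥ 256

For margin E ≤ 4.6:
n ≥ (z* · σ / E)²
n ≥ (2.326 · 31.6 / 4.6)²
n ≥ 255.32

Minimum n = 256 (rounding up)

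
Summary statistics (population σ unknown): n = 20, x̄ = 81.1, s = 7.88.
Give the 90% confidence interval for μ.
(78.05, 84.15)

t-interval (σ unknown):
df = n - 1 = 19
t* = 1.729 for 90% confidence

Margin of error = t* · s/√n = 1.729 · 7.88/√20 = 3.05

CI: (78.05, 84.15)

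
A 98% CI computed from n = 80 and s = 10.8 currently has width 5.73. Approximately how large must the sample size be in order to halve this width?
n ≈ 320

CI width ∝ 1/√n
To reduce width by factor 2, need √n to grow by 2 → need 2² = 4 times as many samples.

Current: n = 80, width = 5.73
New: n = 320, width ≈ 2.82

Width reduced by factor of 5.73/2.82 = 2.03.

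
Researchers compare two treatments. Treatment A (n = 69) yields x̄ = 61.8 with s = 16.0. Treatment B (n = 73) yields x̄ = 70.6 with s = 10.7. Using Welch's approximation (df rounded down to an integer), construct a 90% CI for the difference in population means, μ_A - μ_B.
(-12.61, -4.99)

Difference: x̄₁ - x̄₂ = -8.80
SE = √(s₁²/n₁ + s₂²/n₂) = √(16.0²/69 + 10.7²/73) = 2.2975
df = 117.77 → 117 (Welch–Satterthwaite, rounded down)
t* = 1.658

CI: -8.80 ± 1.658 · 2.2975 = -8.80 ± 3.81 = (-12.61, -4.99)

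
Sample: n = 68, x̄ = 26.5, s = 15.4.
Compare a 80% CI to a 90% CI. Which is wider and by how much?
90% CI is wider by 1.40

df = 67
80% CI: t* = 1.294, (24.08, 28.92), width = 2 · t* · s/√n = 4.83
90% CI: t* = 1.668, (23.38, 29.62), width = 2 · t* · s/√n = 6.23

The 90% CI is wider by 6.23 - 4.83 = 1.40.
Higher confidence requires a wider interval.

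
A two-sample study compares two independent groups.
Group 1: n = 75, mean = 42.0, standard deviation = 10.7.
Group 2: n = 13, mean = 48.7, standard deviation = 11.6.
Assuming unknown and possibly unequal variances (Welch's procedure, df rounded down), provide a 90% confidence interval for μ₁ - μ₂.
(-12.74, -0.66)

Difference: x̄₁ - x̄₂ = -6.70
SE = √(s₁²/n₁ + s₂²/n₂) = √(10.7²/75 + 11.6²/13) = 3.4463
df = 15.74 → 15 (Welch–Satterthwaite, rounded down)
t* = 1.753

CI: -6.70 ± 1.753 · 3.4463 = -6.70 ± 6.04 = (-12.74, -0.66)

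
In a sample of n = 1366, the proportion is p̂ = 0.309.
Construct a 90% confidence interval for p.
(0.288, 0.330)

Proportion CI:
SE = √(p̂(1-p̂)/n) = √(0.309 · 0.691 / 1366) = 0.01250

z* = 1.645
Margin = z* · SE = 1.645 · 0.01250 = 0.0206

CI: 0.309 ± 0.0206 = (0.288, 0.330)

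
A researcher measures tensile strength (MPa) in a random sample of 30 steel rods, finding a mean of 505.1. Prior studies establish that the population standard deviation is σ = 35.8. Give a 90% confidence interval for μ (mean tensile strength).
(494.35, 515.85)

z-interval (σ known):
z* = 1.645 for 90% confidence

Margin of error = z* · σ/√n = 1.645 · 35.8/√30 = 10.75

CI: (505.1 - 10.75, 505.1 + 10.75) = (494.35, 515.85)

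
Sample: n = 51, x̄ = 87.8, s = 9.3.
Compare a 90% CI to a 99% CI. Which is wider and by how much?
99% CI is wider by 2.60

df = 50
90% CI: t* = 1.676, (85.62, 89.98), width = 2 · t* · s/√n = 4.37
99% CI: t* = 2.678, (84.31, 91.29), width = 2 · t* · s/√n = 6.97

The 99% CI is wider by 6.97 - 4.37 = 2.60.
Higher confidence requires a wider interval.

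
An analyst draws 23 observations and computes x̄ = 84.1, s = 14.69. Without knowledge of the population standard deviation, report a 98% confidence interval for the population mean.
(76.42, 91.78)

t-interval (σ unknown):
df = n - 1 = 22
t* = 2.508 for 98% confidence

Margin of error = t* · s/√n = 2.508 · 14.69/√23 = 7.68

CI: (76.42, 91.78)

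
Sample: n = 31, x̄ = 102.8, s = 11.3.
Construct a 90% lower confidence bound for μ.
μ ≥ 100.14

Lower bound (one-sided):
t* = 1.310 (one-sided for 90%)
Lower bound = x̄ - t* · s/√n = 102.8 - 1.310 · 11.3/√31 = 100.14

We are 90% confident that μ ≥ 100.14.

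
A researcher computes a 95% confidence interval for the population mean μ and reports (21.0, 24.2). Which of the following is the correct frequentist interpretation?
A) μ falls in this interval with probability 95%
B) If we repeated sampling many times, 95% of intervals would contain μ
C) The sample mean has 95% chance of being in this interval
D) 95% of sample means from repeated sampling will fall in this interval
B

A) Wrong — μ is fixed; the randomness lives in the interval, not in μ.
B) Correct — this is the frequentist long-run coverage interpretation.
C) Wrong — x̄ is observed and sits in the interval by construction.
D) Wrong — coverage applies to intervals containing μ, not to future x̄ values.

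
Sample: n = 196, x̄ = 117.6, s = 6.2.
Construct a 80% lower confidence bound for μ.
μ ≥ 117.23

Lower bound (one-sided):
t* = 0.843 (one-sided for 80%)
Lower bound = x̄ - t* · s/√n = 117.6 - 0.843 · 6.2/√196 = 117.23

We are 80% confident that μ ≥ 117.23.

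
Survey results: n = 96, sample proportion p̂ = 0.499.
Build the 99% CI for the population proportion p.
(0.368, 0.630)

Proportion CI:
SE = √(p̂(1-p̂)/n) = √(0.499 · 0.501 / 96) = 0.05103

z* = 2.576
Margin = z* · SE = 2.576 · 0.05103 = 0.1315

CI: 0.499 ± 0.1315 = (0.368, 0.630)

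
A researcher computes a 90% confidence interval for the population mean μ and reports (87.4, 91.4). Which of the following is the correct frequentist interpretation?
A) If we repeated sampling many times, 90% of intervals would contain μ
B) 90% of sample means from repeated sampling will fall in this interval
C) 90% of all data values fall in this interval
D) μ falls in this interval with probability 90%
A

A) Correct — this is the frequentist long-run coverage interpretation.
B) Wrong — coverage applies to intervals containing μ, not to future x̄ values.
C) Wrong — a CI is about the parameter μ, not individual data values.
D) Wrong — μ is fixed; the randomness lives in the interval, not in μ.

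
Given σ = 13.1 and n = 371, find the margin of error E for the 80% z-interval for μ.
Margin of error = 0.87

Margin of error = z* · σ/√n
= 1.282 · 13.1/√371
= 1.282 · 13.1/19.2614
= 0.87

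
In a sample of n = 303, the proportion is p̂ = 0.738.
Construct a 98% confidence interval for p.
(0.679, 0.797)

Proportion CI:
SE = √(p̂(1-p̂)/n) = √(0.738 · 0.262 / 303) = 0.02526

z* = 2.326
Margin = z* · SE = 2.326 · 0.02526 = 0.0588

CI: 0.738 ± 0.0588 = (0.679, 0.797)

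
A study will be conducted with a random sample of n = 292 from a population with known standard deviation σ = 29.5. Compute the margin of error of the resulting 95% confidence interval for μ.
Margin of error = 3.38

Margin of error = z* · σ/√n
= 1.960 · 29.5/√292
= 1.960 · 29.5/17.0880
= 3.38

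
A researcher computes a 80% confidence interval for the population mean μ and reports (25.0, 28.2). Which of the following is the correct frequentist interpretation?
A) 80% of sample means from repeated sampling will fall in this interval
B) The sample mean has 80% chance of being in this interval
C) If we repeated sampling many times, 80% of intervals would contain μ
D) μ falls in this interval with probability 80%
C

A) Wrong — coverage applies to intervals containing μ, not to future x̄ values.
B) Wrong — x̄ is observed and sits in the interval by construction.
C) Correct — this is the frequentist long-run coverage interpretation.
D) Wrong — μ is fixed; the randomness lives in the interval, not in μ.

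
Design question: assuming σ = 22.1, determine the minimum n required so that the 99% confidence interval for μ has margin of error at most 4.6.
n ≥ 154

For margin E ≤ 4.6:
n ≥ (z* · σ / E)²
n ≥ (2.576 · 22.1 / 4.6)²
n ≥ 153.17

Minimum n = 154 (rounding up)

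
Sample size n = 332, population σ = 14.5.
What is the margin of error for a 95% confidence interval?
Margin of error = 1.56

Margin of error = z* · σ/√n
= 1.960 · 14.5/√332
= 1.960 · 14.5/18.2209
= 1.56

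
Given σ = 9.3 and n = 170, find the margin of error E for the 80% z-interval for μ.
Margin of error = 0.91

Margin of error = z* · σ/√n
= 1.282 · 9.3/√170
= 1.282 · 9.3/13.0384
= 0.91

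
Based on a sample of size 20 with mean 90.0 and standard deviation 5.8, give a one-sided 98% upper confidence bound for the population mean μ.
μ ≤ 92.86

Upper bound (one-sided):
t* = 2.205 (one-sided for 98%)
Upper bound = x̄ + t* · s/√n = 90.0 + 2.205 · 5.8/√20 = 92.86

We are 98% confident that μ ≤ 92.86.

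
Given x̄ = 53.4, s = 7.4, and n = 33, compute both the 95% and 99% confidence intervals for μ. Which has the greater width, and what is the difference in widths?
99% CI is wider by 1.80

df = 32
95% CI: t* = 2.037, (50.78, 56.02), width = 2 · t* · s/√n = 5.25
99% CI: t* = 2.738, (49.87, 56.93), width = 2 · t* · s/√n = 7.05

The 99% CI is wider by 7.05 - 5.25 = 1.80.
Higher confidence requires a wider interval.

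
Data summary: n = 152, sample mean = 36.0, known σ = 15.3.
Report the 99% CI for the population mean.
(32.80, 39.20)

z-interval (σ known):
z* = 2.576 for 99% confidence

Margin of error = z* · σ/√n = 2.576 · 15.3/√152 = 3.20

CI: (36.0 - 3.20, 36.0 + 3.20) = (32.80, 39.20)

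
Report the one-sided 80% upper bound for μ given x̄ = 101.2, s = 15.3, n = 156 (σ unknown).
μ ≤ 102.23

Upper bound (one-sided):
t* = 0.844 (one-sided for 80%)
Upper bound = x̄ + t* · s/√n = 101.2 + 0.844 · 15.3/√156 = 102.23

We are 80% confident that μ ≤ 102.23.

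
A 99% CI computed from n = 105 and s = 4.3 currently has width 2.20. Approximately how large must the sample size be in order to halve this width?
n ≈ 420

CI width ∝ 1/√n
To reduce width by factor 2, need √n to grow by 2 → need 2² = 4 times as many samples.

Current: n = 105, width = 2.20
New: n = 420, width ≈ 1.09

Width reduced by factor of 2.20/1.09 = 2.02.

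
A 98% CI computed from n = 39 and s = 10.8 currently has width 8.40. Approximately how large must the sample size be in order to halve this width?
n ≈ 156

CI width ∝ 1/√n
To reduce width by factor 2, need √n to grow by 2 → need 2² = 4 times as many samples.

Current: n = 39, width = 8.40
New: n = 156, width ≈ 4.07

Width reduced by factor of 8.40/4.07 = 2.06.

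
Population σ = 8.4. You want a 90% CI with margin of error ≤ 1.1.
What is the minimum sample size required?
n ≥ 158

For margin E ≤ 1.1:
n ≥ (z* · σ / E)²
n ≥ (1.645 · 8.4 / 1.1)²
n ≥ 157.80

Minimum n = 158 (rounding up)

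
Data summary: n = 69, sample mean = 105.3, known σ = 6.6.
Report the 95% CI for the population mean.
(103.74, 106.86)

z-interval (σ known):
z* = 1.960 for 95% confidence

Margin of error = z* · σ/√n = 1.960 · 6.6/√69 = 1.56

CI: (105.3 - 1.56, 105.3 + 1.56) = (103.74, 106.86)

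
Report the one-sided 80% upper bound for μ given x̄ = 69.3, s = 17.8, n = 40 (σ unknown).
μ ≤ 71.70

Upper bound (one-sided):
t* = 0.851 (one-sided for 80%)
Upper bound = x̄ + t* · s/√n = 69.3 + 0.851 · 17.8/√40 = 71.70

We are 80% confident that μ ≤ 71.70.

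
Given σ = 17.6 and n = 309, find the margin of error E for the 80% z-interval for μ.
Margin of error = 1.28

Margin of error = z* · σ/√n
= 1.282 · 17.6/√309
= 1.282 · 17.6/17.5784
= 1.28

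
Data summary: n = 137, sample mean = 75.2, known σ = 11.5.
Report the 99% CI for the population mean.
(72.67, 77.73)

z-interval (σ known):
z* = 2.576 for 99% confidence

Margin of error = z* · σ/√n = 2.576 · 11.5/√137 = 2.53

CI: (75.2 - 2.53, 75.2 + 2.53) = (72.67, 77.73)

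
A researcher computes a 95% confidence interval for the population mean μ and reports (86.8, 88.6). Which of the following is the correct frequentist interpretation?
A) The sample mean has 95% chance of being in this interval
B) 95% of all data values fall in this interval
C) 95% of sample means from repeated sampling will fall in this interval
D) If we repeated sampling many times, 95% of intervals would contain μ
D

A) Wrong — x̄ is observed and sits in the interval by construction.
B) Wrong — a CI is about the parameter μ, not individual data values.
C) Wrong — coverage applies to intervals containing μ, not to future x̄ values.
D) Correct — this is the frequentist long-run coverage interpretation.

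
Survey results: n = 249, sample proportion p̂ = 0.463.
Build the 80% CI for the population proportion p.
(0.422, 0.504)

Proportion CI:
SE = √(p̂(1-p̂)/n) = √(0.463 · 0.537 / 249) = 0.03160

z* = 1.282
Margin = z* · SE = 1.282 · 0.03160 = 0.0405

CI: 0.463 ± 0.0405 = (0.422, 0.504)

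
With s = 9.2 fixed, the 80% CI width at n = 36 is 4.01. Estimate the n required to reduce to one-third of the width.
n ≈ 324

CI width ∝ 1/√n
To reduce width by factor 3, need √n to grow by 3 → need 3² = 9 times as many samples.

Current: n = 36, width = 4.01
New: n = 324, width ≈ 1.31

Width reduced by factor of 4.01/1.31 = 3.06.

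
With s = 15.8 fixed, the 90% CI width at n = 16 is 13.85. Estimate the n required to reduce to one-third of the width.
n ≈ 144

CI width ∝ 1/√n
To reduce width by factor 3, need √n to grow by 3 → need 3² = 9 times as many samples.

Current: n = 16, width = 13.85
New: n = 144, width ≈ 4.36

Width reduced by factor of 13.85/4.36 = 3.18.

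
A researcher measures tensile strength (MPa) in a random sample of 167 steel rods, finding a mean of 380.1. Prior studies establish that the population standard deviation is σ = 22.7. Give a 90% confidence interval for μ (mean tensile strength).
(377.21, 382.99)

z-interval (σ known):
z* = 1.645 for 90% confidence

Margin of error = z* · σ/√n = 1.645 · 22.7/√167 = 2.89

CI: (380.1 - 2.89, 380.1 + 2.89) = (377.21, 382.99)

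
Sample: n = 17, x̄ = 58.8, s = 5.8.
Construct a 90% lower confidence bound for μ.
μ ≥ 56.92

Lower bound (one-sided):
t* = 1.337 (one-sided for 90%)
Lower bound = x̄ - t* · s/√n = 58.8 - 1.337 · 5.8/√17 = 56.92

We are 90% confident that μ ≥ 56.92.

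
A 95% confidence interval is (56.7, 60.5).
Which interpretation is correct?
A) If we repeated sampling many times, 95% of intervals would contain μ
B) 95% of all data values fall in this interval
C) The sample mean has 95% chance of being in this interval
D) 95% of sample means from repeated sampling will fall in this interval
A

A) Correct — this is the frequentist long-run coverage interpretation.
B) Wrong — a CI is about the parameter μ, not individual data values.
C) Wrong — x̄ is observed and sits in the interval by construction.
D) Wrong — coverage applies to intervals containing μ, not to future x̄ values.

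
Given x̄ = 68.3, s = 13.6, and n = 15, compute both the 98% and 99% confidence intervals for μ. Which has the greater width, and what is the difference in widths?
99% CI is wider by 2.48

df = 14
98% CI: t* = 2.624, (59.09, 77.51), width = 2 · t* · s/√n = 18.43
99% CI: t* = 2.977, (57.85, 78.75), width = 2 · t* · s/√n = 20.91

The 99% CI is wider by 20.91 - 18.43 = 2.48.
Higher confidence requires a wider interval.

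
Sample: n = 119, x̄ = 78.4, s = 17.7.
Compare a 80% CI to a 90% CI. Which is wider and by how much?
90% CI is wider by 1.20

df = 118
80% CI: t* = 1.289, (76.31, 80.49), width = 2 · t* · s/√n = 4.18
90% CI: t* = 1.658, (75.71, 81.09), width = 2 · t* · s/√n = 5.38

The 90% CI is wider by 5.38 - 4.18 = 1.20.
Higher confidence requires a wider interval.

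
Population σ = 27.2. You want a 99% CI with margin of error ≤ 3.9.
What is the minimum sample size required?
n ≥ 323

For margin E ≤ 3.9:
n ≥ (z* · σ / E)²
n ≥ (2.576 · 27.2 / 3.9)²
n ≥ 322.78

Minimum n = 323 (rounding up)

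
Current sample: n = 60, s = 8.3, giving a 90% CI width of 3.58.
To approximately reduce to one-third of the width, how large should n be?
n ≈ 540

CI width ∝ 1/√n
To reduce width by factor 3, need √n to grow by 3 → need 3² = 9 times as many samples.

Current: n = 60, width = 3.58
New: n = 540, width ≈ 1.18

Width reduced by factor of 3.58/1.18 = 3.03.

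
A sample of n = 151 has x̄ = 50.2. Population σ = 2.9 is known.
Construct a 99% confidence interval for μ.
(49.59, 50.81)

z-interval (σ known):
z* = 2.576 for 99% confidence

Margin of error = z* · σ/√n = 2.576 · 2.9/√151 = 0.61

CI: (50.2 - 0.61, 50.2 + 0.61) = (49.59, 50.81)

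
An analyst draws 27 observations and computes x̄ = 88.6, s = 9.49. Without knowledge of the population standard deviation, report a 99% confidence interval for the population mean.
(83.52, 93.68)

t-interval (σ unknown):
df = n - 1 = 26
t* = 2.779 for 99% confidence

Margin of error = t* · s/√n = 2.779 · 9.49/√27 = 5.08

CI: (83.52, 93.68)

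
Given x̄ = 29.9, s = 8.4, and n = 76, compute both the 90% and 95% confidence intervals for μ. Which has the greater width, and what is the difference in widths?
95% CI is wider by 0.63

df = 75
90% CI: t* = 1.665, (28.30, 31.50), width = 2 · t* · s/√n = 3.21
95% CI: t* = 1.992, (27.98, 31.82), width = 2 · t* · s/√n = 3.84

The 95% CI is wider by 3.84 - 3.21 = 0.63.
Higher confidence requires a wider interval.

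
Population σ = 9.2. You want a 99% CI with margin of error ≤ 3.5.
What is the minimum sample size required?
n ≥ 46

For margin E ≤ 3.5:
n ≥ (z* · σ / E)²
n ≥ (2.576 · 9.2 / 3.5)²
n ≥ 45.85

Minimum n = 46 (rounding up)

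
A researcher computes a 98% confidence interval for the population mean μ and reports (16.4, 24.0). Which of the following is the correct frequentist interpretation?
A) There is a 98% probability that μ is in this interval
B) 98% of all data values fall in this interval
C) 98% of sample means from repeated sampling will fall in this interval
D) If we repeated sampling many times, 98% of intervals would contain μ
D

A) Wrong — μ is fixed; the randomness lives in the interval, not in μ.
B) Wrong — a CI is about the parameter μ, not individual data values.
C) Wrong — coverage applies to intervals containing μ, not to future x̄ values.
D) Correct — this is the frequentist long-run coverage interpretation.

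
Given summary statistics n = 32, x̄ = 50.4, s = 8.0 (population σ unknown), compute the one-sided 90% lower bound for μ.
μ ≥ 48.55

Lower bound (one-sided):
t* = 1.309 (one-sided for 90%)
Lower bound = x̄ - t* · s/√n = 50.4 - 1.309 · 8.0/√32 = 48.55

We are 90% confident that μ ≥ 48.55.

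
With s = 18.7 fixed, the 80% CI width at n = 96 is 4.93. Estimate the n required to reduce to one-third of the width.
n ≈ 864

CI width ∝ 1/√n
To reduce width by factor 3, need √n to grow by 3 → need 3² = 9 times as many samples.

Current: n = 96, width = 4.93
New: n = 864, width ≈ 1.63

Width reduced by factor of 4.93/1.63 = 3.02.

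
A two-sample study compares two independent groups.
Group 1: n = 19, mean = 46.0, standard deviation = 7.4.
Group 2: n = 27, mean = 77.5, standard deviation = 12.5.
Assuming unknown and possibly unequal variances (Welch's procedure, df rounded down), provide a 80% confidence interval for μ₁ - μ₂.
(-35.33, -27.67)

Difference: x̄₁ - x̄₂ = -31.50
SE = √(s₁²/n₁ + s₂²/n₂) = √(7.4²/19 + 12.5²/27) = 2.9443
df = 42.96 → 42 (Welch–Satterthwaite, rounded down)
t* = 1.302

CI: -31.50 ± 1.302 · 2.9443 = -31.50 ± 3.83 = (-35.33, -27.67)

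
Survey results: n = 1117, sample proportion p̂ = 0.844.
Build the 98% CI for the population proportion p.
(0.819, 0.869)

Proportion CI:
SE = √(p̂(1-p̂)/n) = √(0.844 · 0.156 / 1117) = 0.01086

z* = 2.326
Margin = z* · SE = 2.326 · 0.01086 = 0.0253

CI: 0.844 ± 0.0253 = (0.819, 0.869)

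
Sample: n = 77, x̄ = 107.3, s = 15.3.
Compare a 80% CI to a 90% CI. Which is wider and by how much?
90% CI is wider by 1.30

df = 76
80% CI: t* = 1.293, (105.05, 109.55), width = 2 · t* · s/√n = 4.51
90% CI: t* = 1.665, (104.40, 110.20), width = 2 · t* · s/√n = 5.81

The 90% CI is wider by 5.81 - 4.51 = 1.30.
Higher confidence requires a wider interval.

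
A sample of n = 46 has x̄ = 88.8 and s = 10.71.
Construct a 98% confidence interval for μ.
(84.99, 92.61)

t-interval (σ unknown):
df = n - 1 = 45
t* = 2.412 for 98% confidence

Margin of error = t* · s/√n = 2.412 · 10.71/√46 = 3.81

CI: (84.99, 92.61)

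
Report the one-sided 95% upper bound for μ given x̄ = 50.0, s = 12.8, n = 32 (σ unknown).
μ ≤ 53.84

Upper bound (one-sided):
t* = 1.696 (one-sided for 95%)
Upper bound = x̄ + t* · s/√n = 50.0 + 1.696 · 12.8/√32 = 53.84

We are 95% confident that μ ≤ 53.84.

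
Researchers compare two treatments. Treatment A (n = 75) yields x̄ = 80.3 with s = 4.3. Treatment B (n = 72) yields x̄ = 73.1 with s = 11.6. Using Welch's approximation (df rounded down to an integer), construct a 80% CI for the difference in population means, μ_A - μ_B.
(5.32, 9.08)

Difference: x̄₁ - x̄₂ = 7.20
SE = √(s₁²/n₁ + s₂²/n₂) = √(4.3²/75 + 11.6²/72) = 1.4544
df = 89.47 → 89 (Welch–Satterthwaite, rounded down)
t* = 1.291

CI: 7.20 ± 1.291 · 1.4544 = 7.20 ± 1.88 = (5.32, 9.08)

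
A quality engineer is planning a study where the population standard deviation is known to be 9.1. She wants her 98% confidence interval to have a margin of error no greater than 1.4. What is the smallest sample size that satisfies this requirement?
n ≥ 229

For margin E ≤ 1.4:
n ≥ (z* · σ / E)²
n ≥ (2.326 · 9.1 / 1.4)²
n ≥ 228.58

Minimum n = 229 (rounding up)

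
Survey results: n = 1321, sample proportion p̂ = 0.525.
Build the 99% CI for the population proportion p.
(0.490, 0.560)

Proportion CI:
SE = √(p̂(1-p̂)/n) = √(0.525 · 0.475 / 1321) = 0.01374

z* = 2.576
Margin = z* · SE = 2.576 · 0.01374 = 0.0354

CI: 0.525 ± 0.0354 = (0.490, 0.560)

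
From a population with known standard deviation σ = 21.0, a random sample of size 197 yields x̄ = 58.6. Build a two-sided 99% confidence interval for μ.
(54.75, 62.45)

z-interval (σ known):
z* = 2.576 for 99% confidence

Margin of error = z* · σ/√n = 2.576 · 21.0/√197 = 3.85

CI: (58.6 - 3.85, 58.6 + 3.85) = (54.75, 62.45)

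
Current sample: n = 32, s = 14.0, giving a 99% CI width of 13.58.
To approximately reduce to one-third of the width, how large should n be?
n ≈ 288

CI width ∝ 1/√n
To reduce width by factor 3, need √n to grow by 3 → need 3² = 9 times as many samples.

Current: n = 32, width = 13.58
New: n = 288, width ≈ 4.28

Width reduced by factor of 13.58/4.28 = 3.17.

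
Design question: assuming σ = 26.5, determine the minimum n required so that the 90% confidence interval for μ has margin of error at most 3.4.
n ≥ 165

For margin E ≤ 3.4:
n ≥ (z* · σ / E)²
n ≥ (1.645 · 26.5 / 3.4)²
n ≥ 164.39

Minimum n = 165 (rounding up)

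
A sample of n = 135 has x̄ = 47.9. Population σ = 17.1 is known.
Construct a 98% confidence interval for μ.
(44.48, 51.32)

z-interval (σ known):
z* = 2.326 for 98% confidence

Margin of error = z* · σ/√n = 2.326 · 17.1/√135 = 3.42

CI: (47.9 - 3.42, 47.9 + 3.42) = (44.48, 51.32)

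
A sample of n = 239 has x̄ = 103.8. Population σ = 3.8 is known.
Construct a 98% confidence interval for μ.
(103.23, 104.37)

z-interval (σ known):
z* = 2.326 for 98% confidence

Margin of error = z* · σ/√n = 2.326 · 3.8/√239 = 0.57

CI: (103.8 - 0.57, 103.8 + 0.57) = (103.23, 104.37)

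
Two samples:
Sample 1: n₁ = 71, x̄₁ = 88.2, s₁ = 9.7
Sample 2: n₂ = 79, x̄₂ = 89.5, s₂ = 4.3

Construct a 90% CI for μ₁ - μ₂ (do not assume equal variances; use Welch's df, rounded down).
(-3.37, 0.77)

Difference: x̄₁ - x̄₂ = -1.30
SE = √(s₁²/n₁ + s₂²/n₂) = √(9.7²/71 + 4.3²/79) = 1.2487
df = 94.27 → 94 (Welch–Satterthwaite, rounded down)
t* = 1.661

CI: -1.30 ± 1.661 · 1.2487 = -1.30 ± 2.07 = (-3.37, 0.77)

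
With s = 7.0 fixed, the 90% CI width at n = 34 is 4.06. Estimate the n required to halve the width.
n ≈ 136

CI width ∝ 1/√n
To reduce width by factor 2, need √n to grow by 2 → need 2² = 4 times as many samples.

Current: n = 34, width = 4.06
New: n = 136, width ≈ 1.99

Width reduced by factor of 4.06/1.99 = 2.04.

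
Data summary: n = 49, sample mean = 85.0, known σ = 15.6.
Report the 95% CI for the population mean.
(80.63, 89.37)

z-interval (σ known):
z* = 1.960 for 95% confidence

Margin of error = z* · σ/√n = 1.960 · 15.6/√49 = 4.37

CI: (85.0 - 4.37, 85.0 + 4.37) = (80.63, 89.37)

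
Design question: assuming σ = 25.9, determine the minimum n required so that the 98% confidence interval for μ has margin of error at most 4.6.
n ≥ 172

For margin E ≤ 4.6:
n ≥ (z* · σ / E)²
n ≥ (2.326 · 25.9 / 4.6)²
n ≥ 171.52

Minimum n = 172 (rounding up)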